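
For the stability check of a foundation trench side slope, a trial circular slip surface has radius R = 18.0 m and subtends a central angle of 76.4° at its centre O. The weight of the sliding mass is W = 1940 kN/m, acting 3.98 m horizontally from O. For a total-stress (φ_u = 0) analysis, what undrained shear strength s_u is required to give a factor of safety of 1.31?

s_u = 23.4 kPa

FS = s_u·L_a·R / (W·d), so s_u = FS·W·d / (L_a·R).
Arc length L_a = R·θ = 18.0·(76.4°·π/180) = 18.0·1.3334 = 24.00 m
s_u = 1.31·1940·3.98 / (24.00·18.0) = 10114.8 / 432.03 = 23.41 kPa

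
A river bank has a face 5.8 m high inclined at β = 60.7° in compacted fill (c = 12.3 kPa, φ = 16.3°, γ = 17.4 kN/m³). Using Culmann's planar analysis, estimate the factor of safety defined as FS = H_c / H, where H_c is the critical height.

FS = 1.43

H_c = (4c/γ) · sinβ cosφ / [1 − cos(β − φ)]
    = (4·12.3/17.4) · sin60.7°·cos16.3° / [1 − cos44.4°]
    = 2.828 · 0.8370 / 0.2855 = 8.29 m
FS = H_c / H = 8.29 / 5.8 = 1.429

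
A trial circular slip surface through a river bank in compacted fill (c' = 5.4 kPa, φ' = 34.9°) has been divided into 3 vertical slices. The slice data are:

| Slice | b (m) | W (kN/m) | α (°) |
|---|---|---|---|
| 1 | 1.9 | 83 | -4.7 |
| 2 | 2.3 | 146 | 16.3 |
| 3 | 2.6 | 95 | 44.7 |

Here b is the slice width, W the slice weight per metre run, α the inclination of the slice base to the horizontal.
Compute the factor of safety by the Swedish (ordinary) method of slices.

Ordinary method of slices: FS = Σ[c'·Δl_i + (W_i cosα_i)·tanφ'] / Σ W_i sinα_i, with Δl_i = b_i / cosα_i.
Slice 1: Δl = 1.9/cos(-4.7°) = 1.906 m; N'_1 = 83·cos(-4.7°) = 82.7; c'Δl = 10.29; W sinα = -6.8
Slice 2: Δl = 2.3/cos16.3° = 2.396 m; N'_2 = 146·cos16.3° = 140.1; c'Δl = 12.94; W sinα = 41.0
Slice 3: Δl = 2.6/cos44.7° = 3.658 m; N'_3 = 95·cos44.7° = 67.5; c'Δl = 19.75; W sinα = 66.8
Σc'Δl = 43.0 kN/m; ΣN' = 290.4 kN/m; ΣW sinα = 101.0 kN/m
Resisting = 43.0 + 290.4·tan34.9° = 43.0 + 202.6 = 245.6 kN/m
FS = 245.6 / 101.0 = 2.431

FS = 2.43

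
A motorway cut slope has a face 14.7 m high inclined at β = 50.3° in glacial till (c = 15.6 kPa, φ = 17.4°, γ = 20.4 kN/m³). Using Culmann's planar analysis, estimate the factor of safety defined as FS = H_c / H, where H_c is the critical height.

FS = 0.95

H_c = (4c/γ) · sinβ cosφ / [1 − cos(β − φ)]
    = (4·15.6/20.4) · sin50.3°·cos17.4° / [1 − cos32.9°]
    = 3.059 · 0.7342 / 0.1604 = 14.00 m
FS = H_c / H = 14.00 / 14.7 = 0.953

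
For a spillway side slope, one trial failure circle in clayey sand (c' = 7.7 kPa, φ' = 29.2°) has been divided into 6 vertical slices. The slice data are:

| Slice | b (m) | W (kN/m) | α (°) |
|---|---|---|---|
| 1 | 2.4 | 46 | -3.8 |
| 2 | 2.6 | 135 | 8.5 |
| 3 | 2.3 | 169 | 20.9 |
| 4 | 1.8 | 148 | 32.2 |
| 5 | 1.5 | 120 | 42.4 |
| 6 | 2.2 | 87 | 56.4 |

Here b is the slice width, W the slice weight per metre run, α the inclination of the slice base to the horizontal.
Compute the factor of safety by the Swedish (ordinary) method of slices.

FS = 1.47

Ordinary method of slices: FS = Σ[c'·Δl_i + (W_i cosα_i)·tanφ'] / Σ W_i sinα_i, with Δl_i = b_i / cosα_i.
Slice 1: Δl = 2.4/cos(-3.8°) = 2.405 m; N'_1 = 46·cos(-3.8°) = 45.9; c'Δl = 18.52; W sinα = -3.0
Slice 2: Δl = 2.6/cos8.5° = 2.629 m; N'_2 = 135·cos8.5° = 133.5; c'Δl = 20.24; W sinα = 20.0
Slice 3: Δl = 2.3/cos20.9° = 2.462 m; N'_3 = 169·cos20.9° = 157.9; c'Δl = 18.96; W sinα = 60.3
Slice 4: Δl = 1.8/cos32.2° = 2.127 m; N'_4 = 148·cos32.2° = 125.2; c'Δl = 16.38; W sinα = 78.9
Slice 5: Δl = 1.5/cos42.4° = 2.031 m; N'_5 = 120·cos42.4° = 88.6; c'Δl = 15.64; W sinα = 80.9
Slice 6: Δl = 2.2/cos56.4° = 3.975 m; N'_6 = 87·cos56.4° = 48.1; c'Δl = 30.61; W sinα = 72.5
Σc'Δl = 120.4 kN/m; ΣN' = 599.3 kN/m; ΣW sinα = 309.4 kN/m
Resisting = 120.4 + 599.3·tan29.2° = 120.4 + 334.9 = 455.3 kN/m
FS = 455.3 / 309.4 = 1.471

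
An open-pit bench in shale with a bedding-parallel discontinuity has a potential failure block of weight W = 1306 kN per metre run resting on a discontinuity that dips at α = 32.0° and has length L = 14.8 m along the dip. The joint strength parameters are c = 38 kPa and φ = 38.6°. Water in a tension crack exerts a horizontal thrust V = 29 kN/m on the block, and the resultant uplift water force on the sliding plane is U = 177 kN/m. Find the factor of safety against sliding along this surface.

Resolving the block weight along and normal to the plane and applying the Mohr–Coulomb strength on the joint:
N' = W cosα − U − V sinα = 1306·cos32.0° − 177 − 29·sin32.0° = 915.2 kN/m
Driving force T = W sinα + V cosα = 1306·sin32.0° + 29·cos32.0° = 716.7 kN/m
Resisting force R = c·L + N'·tanφ = 38·14.8 + 915.2·tan38.6° = 562.4 + 730.6 = 1293.0 kN/m
FS = R / T = 1293.0 / 716.7 = 1.804

FS = 1.80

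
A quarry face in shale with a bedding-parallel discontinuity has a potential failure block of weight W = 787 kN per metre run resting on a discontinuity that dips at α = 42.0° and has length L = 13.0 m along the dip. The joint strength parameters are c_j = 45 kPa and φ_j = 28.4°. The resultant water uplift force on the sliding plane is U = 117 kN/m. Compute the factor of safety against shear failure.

Resolving the block weight along and normal to the plane and applying the Mohr–Coulomb strength on the joint:
N' = W cosα − U = 787·cos42.0° − 117 = 467.9 kN/m
Driving force T = W sinα = 787·sin42.0° = 526.6 kN/m
Resisting force R = c_j·L + N'·tanφ_j = 45·13.0 + 467.9·tan28.4° = 585.0 + 253.0 = 838.0 kN/m
FS = R / T = 838.0 / 526.6 = 1.591

FS = 1.59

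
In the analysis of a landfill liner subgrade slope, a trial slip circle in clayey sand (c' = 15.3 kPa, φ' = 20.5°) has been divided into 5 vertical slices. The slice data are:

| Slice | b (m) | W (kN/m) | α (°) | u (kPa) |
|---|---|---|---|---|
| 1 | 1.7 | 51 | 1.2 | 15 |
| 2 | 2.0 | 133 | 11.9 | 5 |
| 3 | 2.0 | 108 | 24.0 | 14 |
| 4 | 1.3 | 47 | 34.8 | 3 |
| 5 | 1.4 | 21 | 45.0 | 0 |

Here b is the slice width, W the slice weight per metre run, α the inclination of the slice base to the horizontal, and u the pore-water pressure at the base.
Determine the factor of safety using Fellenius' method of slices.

Ordinary method of slices: FS = Σ[c'·Δl_i + (W_i cosα_i − u_i·Δl_i)·tanφ'] / Σ W_i sinα_i, with Δl_i = b_i / cosα_i.
Slice 1: Δl = 1.7/cos1.2° = 1.700 m; N'_1 = 51·cos1.2° − 15·1.700 = 25.5; c'Δl = 26.02; W sinα = 1.1
Slice 2: Δl = 2.0/cos11.9° = 2.044 m; N'_2 = 133·cos11.9° − 5·2.044 = 119.9; c'Δl = 31.27; W sinα = 27.4
Slice 3: Δl = 2.0/cos24.0° = 2.189 m; N'_3 = 108·cos24.0° − 14·2.189 = 68.0; c'Δl = 33.50; W sinα = 43.9
Slice 4: Δl = 1.3/cos34.8° = 1.583 m; N'_4 = 47·cos34.8° − 3·1.583 = 33.8; c'Δl = 24.22; W sinα = 26.8
Slice 5: Δl = 1.4/cos45.0° = 1.980 m; N'_5 = 21·cos45.0° − 0·1.980 = 14.8; c'Δl = 30.29; W sinα = 14.8
Σc'Δl = 145.3 kN/m; ΣN' = 262.1 kN/m; ΣW sinα = 114.1 kN/m
Resisting = 145.3 + 262.1·tan20.5° = 145.3 + 98.0 = 243.3 kN/m
FS = 243.3 / 114.1 = 2.132

FS = 2.13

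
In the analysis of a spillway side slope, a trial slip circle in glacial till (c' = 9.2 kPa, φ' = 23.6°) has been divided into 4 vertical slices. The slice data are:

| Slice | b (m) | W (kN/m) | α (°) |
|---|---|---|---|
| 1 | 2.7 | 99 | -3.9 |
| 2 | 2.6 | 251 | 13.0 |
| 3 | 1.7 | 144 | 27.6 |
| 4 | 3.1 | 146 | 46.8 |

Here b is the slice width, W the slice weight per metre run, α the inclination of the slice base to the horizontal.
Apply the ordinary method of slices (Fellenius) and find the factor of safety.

FS = 1.61

Ordinary method of slices: FS = Σ[c'·Δl_i + (W_i cosα_i)·tanφ'] / Σ W_i sinα_i, with Δl_i = b_i / cosα_i.
Slice 1: Δl = 2.7/cos(-3.9°) = 2.706 m; N'_1 = 99·cos(-3.9°) = 98.8; c'Δl = 24.90; W sinα = -6.7
Slice 2: Δl = 2.6/cos13.0° = 2.668 m; N'_2 = 251·cos13.0° = 244.6; c'Δl = 24.55; W sinα = 56.5
Slice 3: Δl = 1.7/cos27.6° = 1.918 m; N'_3 = 144·cos27.6° = 127.6; c'Δl = 17.65; W sinα = 66.7
Slice 4: Δl = 3.1/cos46.8° = 4.529 m; N'_4 = 146·cos46.8° = 99.9; c'Δl = 41.66; W sinα = 106.4
Σc'Δl = 108.8 kN/m; ΣN' = 570.9 kN/m; ΣW sinα = 222.9 kN/m
Resisting = 108.8 + 570.9·tan23.6° = 108.8 + 249.4 = 358.2 kN/m
FS = 358.2 / 222.9 = 1.607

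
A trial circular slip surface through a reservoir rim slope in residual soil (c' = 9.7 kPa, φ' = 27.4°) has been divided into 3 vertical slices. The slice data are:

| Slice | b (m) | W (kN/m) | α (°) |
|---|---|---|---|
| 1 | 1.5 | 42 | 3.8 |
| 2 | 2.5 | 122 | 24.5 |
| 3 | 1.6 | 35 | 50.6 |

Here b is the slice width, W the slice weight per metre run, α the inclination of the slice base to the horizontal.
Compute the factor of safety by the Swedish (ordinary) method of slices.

Ordinary method of slices: FS = Σ[c'·Δl_i + (W_i cosα_i)·tanφ'] / Σ W_i sinα_i, with Δl_i = b_i / cosα_i.
Slice 1: Δl = 1.5/cos3.8° = 1.503 m; N'_1 = 42·cos3.8° = 41.9; c'Δl = 14.58; W sinα = 2.8
Slice 2: Δl = 2.5/cos24.5° = 2.747 m; N'_2 = 122·cos24.5° = 111.0; c'Δl = 26.65; W sinα = 50.6
Slice 3: Δl = 1.6/cos50.6° = 2.521 m; N'_3 = 35·cos50.6° = 22.2; c'Δl = 24.45; W sinα = 27.0
Σc'Δl = 65.7 kN/m; ΣN' = 175.1 kN/m; ΣW sinα = 80.4 kN/m
Resisting = 65.7 + 175.1·tan27.4° = 65.7 + 90.8 = 156.5 kN/m
FS = 156.5 / 80.4 = 1.946

FS = 1.95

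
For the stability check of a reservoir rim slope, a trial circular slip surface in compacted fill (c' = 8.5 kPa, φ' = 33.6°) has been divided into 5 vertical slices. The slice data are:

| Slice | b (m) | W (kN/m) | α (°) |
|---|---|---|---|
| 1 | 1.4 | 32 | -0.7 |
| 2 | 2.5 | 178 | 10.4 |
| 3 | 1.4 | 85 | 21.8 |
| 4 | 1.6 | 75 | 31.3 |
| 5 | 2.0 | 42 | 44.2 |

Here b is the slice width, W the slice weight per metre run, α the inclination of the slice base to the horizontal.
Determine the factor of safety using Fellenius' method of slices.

Ordinary method of slices: FS = Σ[c'·Δl_i + (W_i cosα_i)·tanφ'] / Σ W_i sinα_i, with Δl_i = b_i / cosα_i.
Slice 1: Δl = 1.4/cos(-0.7°) = 1.400 m; N'_1 = 32·cos(-0.7°) = 32.0; c'Δl = 11.90; W sinα = -0.4
Slice 2: Δl = 2.5/cos10.4° = 2.542 m; N'_2 = 178·cos10.4° = 175.1; c'Δl = 21.60; W sinα = 32.1
Slice 3: Δl = 1.4/cos21.8° = 1.508 m; N'_3 = 85·cos21.8° = 78.9; c'Δl = 12.82; W sinα = 31.6
Slice 4: Δl = 1.6/cos31.3° = 1.873 m; N'_4 = 75·cos31.3° = 64.1; c'Δl = 15.92; W sinα = 39.0
Slice 5: Δl = 2.0/cos44.2° = 2.790 m; N'_5 = 42·cos44.2° = 30.1; c'Δl = 23.71; W sinα = 29.3
Σc'Δl = 86.0 kN/m; ΣN' = 380.2 kN/m; ΣW sinα = 131.6 kN/m
Resisting = 86.0 + 380.2·tan33.6° = 86.0 + 252.6 = 338.5 kN/m
FS = 338.5 / 131.6 = 2.573

FS = 2.57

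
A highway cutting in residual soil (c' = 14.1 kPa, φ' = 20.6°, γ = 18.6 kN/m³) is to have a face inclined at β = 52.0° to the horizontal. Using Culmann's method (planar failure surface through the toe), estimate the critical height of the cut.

Culmann's analysis gives the critical failure plane at α_cr = (β + φ')/2 = (52.0 + 20.6)/2 = 36.3°, and the critical height
H_c = (4c'/γ) · sinβ cosφ' / [1 − cos(β − φ')]
    = (4·14.1/18.6) · sin52.0°·cos20.6° / [1 − cos(31.4°)]
    = 3.032 · 0.7880·0.9361 / [1 − 0.8536]
    = 3.032 · 0.7376 / 0.1464
    = 15.27 m

H_c = 15.27 m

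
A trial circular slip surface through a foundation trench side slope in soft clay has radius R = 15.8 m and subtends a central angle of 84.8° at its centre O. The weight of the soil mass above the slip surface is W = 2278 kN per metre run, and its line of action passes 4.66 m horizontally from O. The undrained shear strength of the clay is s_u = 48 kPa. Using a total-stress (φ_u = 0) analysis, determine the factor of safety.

Taking moments about the centre O, the resisting moment is provided by the undrained shear strength acting along the arc:
Arc length L_a = R·θ = 15.8·(84.8°·π/180) = 15.8·1.4800 = 23.38 m
M_R = s_u·L_a·R = 48·23.38·15.8 = 17734.9 kN·m/m
M_D = W·d = 2278·4.66 = 10615.5 kN·m/m
FS = M_R / M_D = 17734.9 / 10615.5 = 1.671

FS = 1.67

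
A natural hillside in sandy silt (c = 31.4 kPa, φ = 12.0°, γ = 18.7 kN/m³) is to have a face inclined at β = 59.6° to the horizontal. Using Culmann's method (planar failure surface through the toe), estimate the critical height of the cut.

H_c = 17.40 m

Culmann's analysis gives the critical failure plane at α_cr = (β + φ)/2 = (59.6 + 12.0)/2 = 35.8°, and the critical height
H_c = (4c/γ) · sinβ cosφ / [1 − cos(β − φ)]
    = (4·31.4/18.7) · sin59.6°·cos12.0° / [1 − cos(47.6°)]
    = 6.717 · 0.8625·0.9781 / [1 − 0.6743]
    = 6.717 · 0.8437 / 0.3257
    = 17.40 m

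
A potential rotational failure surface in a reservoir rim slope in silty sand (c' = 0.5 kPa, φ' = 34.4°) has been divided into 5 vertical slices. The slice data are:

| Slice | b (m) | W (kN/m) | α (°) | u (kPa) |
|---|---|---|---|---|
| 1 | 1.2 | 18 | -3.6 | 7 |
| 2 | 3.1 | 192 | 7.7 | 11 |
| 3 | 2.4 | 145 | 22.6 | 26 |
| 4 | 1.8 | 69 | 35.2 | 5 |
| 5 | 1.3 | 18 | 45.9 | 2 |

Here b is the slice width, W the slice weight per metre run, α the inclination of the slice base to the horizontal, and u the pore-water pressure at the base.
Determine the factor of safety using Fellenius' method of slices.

Ordinary method of slices: FS = Σ[c'·Δl_i + (W_i cosα_i − u_i·Δl_i)·tanφ'] / Σ W_i sinα_i, with Δl_i = b_i / cosα_i.
Slice 1: Δl = 1.2/cos(-3.6°) = 1.202 m; N'_1 = 18·cos(-3.6°) − 7·1.202 = 9.5; c'Δl = 0.60; W sinα = -1.1
Slice 2: Δl = 3.1/cos7.7° = 3.128 m; N'_2 = 192·cos7.7° − 11·3.128 = 155.9; c'Δl = 1.56; W sinα = 25.7
Slice 3: Δl = 2.4/cos22.6° = 2.600 m; N'_3 = 145·cos22.6° − 26·2.600 = 66.3; c'Δl = 1.30; W sinα = 55.7
Slice 4: Δl = 1.8/cos35.2° = 2.203 m; N'_4 = 69·cos35.2° − 5·2.203 = 45.4; c'Δl = 1.10; W sinα = 39.8
Slice 5: Δl = 1.3/cos45.9° = 1.868 m; N'_5 = 18·cos45.9° − 2·1.868 = 8.8; c'Δl = 0.93; W sinα = 12.9
Σc'Δl = 5.5 kN/m; ΣN' = 285.8 kN/m; ΣW sinα = 133.0 kN/m
Resisting = 5.5 + 285.8·tan34.4° = 5.5 + 195.7 = 201.2 kN/m
FS = 201.2 / 133.0 = 1.513

FS = 1.51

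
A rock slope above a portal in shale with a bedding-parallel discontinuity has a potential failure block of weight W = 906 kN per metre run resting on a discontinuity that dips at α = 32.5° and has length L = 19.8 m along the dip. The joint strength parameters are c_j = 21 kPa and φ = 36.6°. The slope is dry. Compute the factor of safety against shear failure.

Resolving the block weight along and normal to the plane and applying the Mohr–Coulomb strength on the joint:
N' = W cosα = 906·cos32.5° = 764.1 kN/m
Driving force T = W sinα = 906·sin32.5° = 486.8 kN/m
Resisting force R = c_j·L + N'·tanφ = 21·19.8 + 764.1·tan36.6° = 415.8 + 567.5 = 983.3 kN/m
FS = R / T = 983.3 / 486.8 = 2.020

FS = 2.02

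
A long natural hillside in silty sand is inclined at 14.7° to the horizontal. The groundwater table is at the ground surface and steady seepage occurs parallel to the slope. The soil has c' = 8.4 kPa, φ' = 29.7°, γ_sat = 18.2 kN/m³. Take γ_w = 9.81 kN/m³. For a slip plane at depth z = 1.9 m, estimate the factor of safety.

With seepage parallel to the slope and the water table at the surface, the effective normal stress on the slip plane uses the buoyant unit weight γ' = γ_sat − γ_w while the driving shear stress uses γ_sat:
FS = [c' + γ' z cos²β tanφ'] / [γ_sat z sinβ cosβ]
γ' = 18.2 − 9.81 = 8.39 kN/m³
Numerator = 8.4 + 8.39·1.9·cos²14.7°·tan29.7° = 8.4 + 8.39·1.9·0.9356·0.5704 = 16.907 kPa
Denominator = 18.2·1.9·sin14.7°·cos14.7° = 18.2·1.9·0.2538·0.9673 = 8.488 kPa
FS = 16.907 / 8.488 = 1.992

FS = 1.99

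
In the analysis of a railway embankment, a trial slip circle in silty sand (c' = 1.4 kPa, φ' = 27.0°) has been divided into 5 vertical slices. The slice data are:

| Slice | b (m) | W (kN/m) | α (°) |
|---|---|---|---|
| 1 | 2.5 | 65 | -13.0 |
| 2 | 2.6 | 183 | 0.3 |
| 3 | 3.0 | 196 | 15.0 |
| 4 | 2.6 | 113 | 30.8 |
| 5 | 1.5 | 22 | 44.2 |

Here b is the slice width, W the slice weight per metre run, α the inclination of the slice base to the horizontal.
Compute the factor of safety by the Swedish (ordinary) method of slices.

Ordinary method of slices: FS = Σ[c'·Δl_i + (W_i cosα_i)·tanφ'] / Σ W_i sinα_i, with Δl_i = b_i / cosα_i.
Slice 1: Δl = 2.5/cos(-13.0°) = 2.566 m; N'_1 = 65·cos(-13.0°) = 63.3; c'Δl = 3.59; W sinα = -14.6
Slice 2: Δl = 2.6/cos0.3° = 2.600 m; N'_2 = 183·cos0.3° = 183.0; c'Δl = 3.64; W sinα = 1.0
Slice 3: Δl = 3.0/cos15.0° = 3.106 m; N'_3 = 196·cos15.0° = 189.3; c'Δl = 4.35; W sinα = 50.7
Slice 4: Δl = 2.6/cos30.8° = 3.027 m; N'_4 = 113·cos30.8° = 97.1; c'Δl = 4.24; W sinα = 57.9
Slice 5: Δl = 1.5/cos44.2° = 2.092 m; N'_5 = 22·cos44.2° = 15.8; c'Δl = 2.93; W sinα = 15.3
Σc'Δl = 18.7 kN/m; ΣN' = 548.5 kN/m; ΣW sinα = 110.3 kN/m
Resisting = 18.7 + 548.5·tan27.0° = 18.7 + 279.5 = 298.2 kN/m
FS = 298.2 / 110.3 = 2.705

FS = 2.70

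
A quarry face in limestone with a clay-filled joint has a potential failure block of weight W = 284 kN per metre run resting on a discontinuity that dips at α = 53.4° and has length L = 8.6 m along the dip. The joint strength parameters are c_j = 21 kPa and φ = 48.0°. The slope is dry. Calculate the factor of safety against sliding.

FS = 1.62

Resolving the block weight along and normal to the plane and applying the Mohr–Coulomb strength on the joint:
N' = W cosα = 284·cos53.4° = 169.3 kN/m
Driving force T = W sinα = 284·sin53.4° = 228.0 kN/m
Resisting force R = c_j·L + N'·tanφ = 21·8.6 + 169.3·tan48.0° = 180.6 + 188.1 = 368.7 kN/m
FS = R / T = 368.7 / 228.0 = 1.617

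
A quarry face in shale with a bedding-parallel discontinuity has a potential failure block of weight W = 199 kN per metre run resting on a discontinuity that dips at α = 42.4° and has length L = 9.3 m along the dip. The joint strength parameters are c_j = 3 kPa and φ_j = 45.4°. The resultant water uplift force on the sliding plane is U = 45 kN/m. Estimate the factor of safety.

Resolving the block weight along and normal to the plane and applying the Mohr–Coulomb strength on the joint:
N' = W cosα − U = 199·cos42.4° − 45 = 102.0 kN/m
Driving force T = W sinα = 199·sin42.4° = 134.2 kN/m
Resisting force R = c_j·L + N'·tanφ_j = 3·9.3 + 102.0·tan45.4° = 27.9 + 103.4 = 131.3 kN/m
FS = R / T = 131.3 / 134.2 = 0.978

FS = 0.98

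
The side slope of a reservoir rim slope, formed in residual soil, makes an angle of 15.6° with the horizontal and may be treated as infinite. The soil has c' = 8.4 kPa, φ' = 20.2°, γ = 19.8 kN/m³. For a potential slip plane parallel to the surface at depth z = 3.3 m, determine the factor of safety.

For an infinite slope with a slip plane parallel to the surface (no pore pressure): FS = [c' + γz cos²β tanφ'] / [γz sinβ cosβ].
γz = 19.8·3.3 = 65.34 kN/m²
Numerator = 8.4 + 65.34·cos²15.6°·tan20.2° = 8.4 + 65.34·0.9277·0.3679 = 30.702 kPa
Denominator = 65.34·sin15.6°·cos15.6° = 65.34·0.2689·0.9632 = 16.924 kPa
FS = 30.702 / 16.924 = 1.814

FS = 1.81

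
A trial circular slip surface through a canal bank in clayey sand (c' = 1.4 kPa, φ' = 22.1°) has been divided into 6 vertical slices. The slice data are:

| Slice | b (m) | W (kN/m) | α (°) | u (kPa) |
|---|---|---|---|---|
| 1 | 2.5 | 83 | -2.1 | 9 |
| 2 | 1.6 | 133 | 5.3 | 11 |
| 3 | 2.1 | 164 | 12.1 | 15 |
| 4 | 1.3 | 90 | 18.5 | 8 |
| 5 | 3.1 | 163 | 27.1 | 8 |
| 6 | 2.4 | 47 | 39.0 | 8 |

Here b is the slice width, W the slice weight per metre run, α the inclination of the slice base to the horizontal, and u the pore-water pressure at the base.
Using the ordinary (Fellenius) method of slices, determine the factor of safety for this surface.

FS = 1.28

Ordinary method of slices: FS = Σ[c'·Δl_i + (W_i cosα_i − u_i·Δl_i)·tanφ'] / Σ W_i sinα_i, with Δl_i = b_i / cosα_i.
Slice 1: Δl = 2.5/cos(-2.1°) = 2.502 m; N'_1 = 83·cos(-2.1°) − 9·2.502 = 60.4; c'Δl = 3.50; W sinα = -3.0
Slice 2: Δl = 1.6/cos5.3° = 1.607 m; N'_2 = 133·cos5.3° − 11·1.607 = 114.8; c'Δl = 2.25; W sinα = 12.3
Slice 3: Δl = 2.1/cos12.1° = 2.148 m; N'_3 = 164·cos12.1° − 15·2.148 = 128.1; c'Δl = 3.01; W sinα = 34.4
Slice 4: Δl = 1.3/cos18.5° = 1.371 m; N'_4 = 90·cos18.5° − 8·1.371 = 74.4; c'Δl = 1.92; W sinα = 28.6
Slice 5: Δl = 3.1/cos27.1° = 3.482 m; N'_5 = 163·cos27.1° − 8·3.482 = 117.2; c'Δl = 4.88; W sinα = 74.3
Slice 6: Δl = 2.4/cos39.0° = 3.088 m; N'_6 = 47·cos39.0° − 8·3.088 = 11.8; c'Δl = 4.32; W sinα = 29.6
Σc'Δl = 19.9 kN/m; ΣN' = 506.8 kN/m; ΣW sinα = 176.0 kN/m
Resisting = 19.9 + 506.8·tan22.1° = 19.9 + 205.8 = 225.7 kN/m
FS = 225.7 / 176.0 = 1.282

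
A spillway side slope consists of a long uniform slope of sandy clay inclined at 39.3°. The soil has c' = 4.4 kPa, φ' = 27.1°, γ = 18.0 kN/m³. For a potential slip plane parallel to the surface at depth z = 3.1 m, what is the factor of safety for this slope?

For an infinite slope with a slip plane parallel to the surface (no pore pressure): FS = [c' + γz cos²β tanφ'] / [γz sinβ cosβ].
γz = 18.0·3.1 = 55.80 kN/m²
Numerator = 4.4 + 55.80·cos²39.3°·tan27.1° = 4.4 + 55.80·0.5988·0.5117 = 21.499 kPa
Denominator = 55.80·sin39.3°·cos39.3° = 55.80·0.6334·0.7738 = 27.350 kPa
FS = 21.499 / 27.350 = 0.786

FS = 0.79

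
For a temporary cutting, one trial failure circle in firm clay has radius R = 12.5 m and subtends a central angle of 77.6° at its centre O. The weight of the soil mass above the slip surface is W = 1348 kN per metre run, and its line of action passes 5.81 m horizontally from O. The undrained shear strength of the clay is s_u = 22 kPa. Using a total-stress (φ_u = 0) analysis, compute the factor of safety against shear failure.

FS = 0.59

Taking moments about the centre O, the resisting moment is provided by the undrained shear strength acting along the arc:
Arc length L_a = R·θ = 12.5·(77.6°·π/180) = 12.5·1.3544 = 16.93 m
M_R = s_u·L_a·R = 22·16.93·12.5 = 4655.7 kN·m/m
M_D = W·d = 1348·5.81 = 7831.9 kN·m/m
FS = M_R / M_D = 4655.7 / 7831.9 = 0.594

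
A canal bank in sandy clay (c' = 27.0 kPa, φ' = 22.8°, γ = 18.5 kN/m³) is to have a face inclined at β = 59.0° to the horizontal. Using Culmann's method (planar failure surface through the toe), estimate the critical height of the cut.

H_c = 23.90 m

Culmann's analysis gives the critical failure plane at α_cr = (β + φ')/2 = (59.0 + 22.8)/2 = 40.9°, and the critical height
H_c = (4c'/γ) · sinβ cosφ' / [1 − cos(β − φ')]
    = (4·27.0/18.5) · sin59.0°·cos22.8° / [1 − cos(36.2°)]
    = 5.838 · 0.8572·0.9219 / [1 − 0.8070]
    = 5.838 · 0.7902 / 0.1930
    = 23.90 m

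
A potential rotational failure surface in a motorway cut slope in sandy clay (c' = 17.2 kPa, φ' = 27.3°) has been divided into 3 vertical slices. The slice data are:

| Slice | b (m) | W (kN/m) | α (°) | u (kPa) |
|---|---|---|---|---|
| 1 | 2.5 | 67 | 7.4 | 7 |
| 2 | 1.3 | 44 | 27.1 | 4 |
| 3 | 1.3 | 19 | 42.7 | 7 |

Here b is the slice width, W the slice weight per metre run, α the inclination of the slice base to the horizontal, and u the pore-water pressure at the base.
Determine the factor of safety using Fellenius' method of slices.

Ordinary method of slices: FS = Σ[c'·Δl_i + (W_i cosα_i − u_i·Δl_i)·tanφ'] / Σ W_i sinα_i, with Δl_i = b_i / cosα_i.
Slice 1: Δl = 2.5/cos7.4° = 2.521 m; N'_1 = 67·cos7.4° − 7·2.521 = 48.8; c'Δl = 43.36; W sinα = 8.6
Slice 2: Δl = 1.3/cos27.1° = 1.460 m; N'_2 = 44·cos27.1° − 4·1.460 = 33.3; c'Δl = 25.12; W sinα = 20.0
Slice 3: Δl = 1.3/cos42.7° = 1.769 m; N'_3 = 19·cos42.7° − 7·1.769 = 1.6; c'Δl = 30.43; W sinα = 12.9
Σc'Δl = 98.9 kN/m; ΣN' = 83.7 kN/m; ΣW sinα = 41.6 kN/m
Resisting = 98.9 + 83.7·tan27.3° = 98.9 + 43.2 = 142.1 kN/m
FS = 142.1 / 41.6 = 3.419

FS = 3.42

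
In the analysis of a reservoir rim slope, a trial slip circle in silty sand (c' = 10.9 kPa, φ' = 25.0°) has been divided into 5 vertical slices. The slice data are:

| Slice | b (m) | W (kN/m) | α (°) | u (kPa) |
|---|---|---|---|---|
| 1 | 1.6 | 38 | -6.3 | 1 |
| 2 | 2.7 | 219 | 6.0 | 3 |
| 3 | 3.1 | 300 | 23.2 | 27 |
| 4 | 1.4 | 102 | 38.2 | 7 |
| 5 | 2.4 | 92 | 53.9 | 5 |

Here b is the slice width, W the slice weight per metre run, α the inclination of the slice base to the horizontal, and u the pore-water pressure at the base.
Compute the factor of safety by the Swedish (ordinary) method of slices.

Ordinary method of slices: FS = Σ[c'·Δl_i + (W_i cosα_i − u_i·Δl_i)·tanφ'] / Σ W_i sinα_i, with Δl_i = b_i / cosα_i.
Slice 1: Δl = 1.6/cos(-6.3°) = 1.610 m; N'_1 = 38·cos(-6.3°) − 1·1.610 = 36.2; c'Δl = 17.55; W sinα = -4.2
Slice 2: Δl = 2.7/cos6.0° = 2.715 m; N'_2 = 219·cos6.0° − 3·2.715 = 209.7; c'Δl = 29.59; W sinα = 22.9
Slice 3: Δl = 3.1/cos23.2° = 3.373 m; N'_3 = 300·cos23.2° − 27·3.373 = 184.7; c'Δl = 36.76; W sinα = 118.2
Slice 4: Δl = 1.4/cos38.2° = 1.781 m; N'_4 = 102·cos38.2° − 7·1.781 = 67.7; c'Δl = 19.42; W sinα = 63.1
Slice 5: Δl = 2.4/cos53.9° = 4.073 m; N'_5 = 92·cos53.9° − 5·4.073 = 33.8; c'Δl = 44.40; W sinα = 74.3
Σc'Δl = 147.7 kN/m; ΣN' = 532.0 kN/m; ΣW sinα = 274.3 kN/m
Resisting = 147.7 + 532.0·tan25.0° = 147.7 + 248.1 = 395.8 kN/m
FS = 395.8 / 274.3 = 1.443

FS = 1.44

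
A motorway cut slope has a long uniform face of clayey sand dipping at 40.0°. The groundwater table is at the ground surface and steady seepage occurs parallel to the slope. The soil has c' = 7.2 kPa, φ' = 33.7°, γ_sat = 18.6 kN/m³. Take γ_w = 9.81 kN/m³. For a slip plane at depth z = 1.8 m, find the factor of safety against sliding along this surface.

With seepage parallel to the slope and the water table at the surface, the effective normal stress on the slip plane uses the buoyant unit weight γ' = γ_sat − γ_w while the driving shear stress uses γ_sat:
FS = [c' + γ' z cos²β tanφ'] / [γ_sat z sinβ cosβ]
γ' = 18.6 − 9.81 = 8.79 kN/m³
Numerator = 7.2 + 8.79·1.8·cos²40.0°·tan33.7° = 7.2 + 8.79·1.8·0.5868·0.6669 = 13.392 kPa
Denominator = 18.6·1.8·sin40.0°·cos40.0° = 18.6·1.8·0.6428·0.7660 = 16.486 kPa
FS = 13.392 / 16.486 = 0.812

FS = 0.81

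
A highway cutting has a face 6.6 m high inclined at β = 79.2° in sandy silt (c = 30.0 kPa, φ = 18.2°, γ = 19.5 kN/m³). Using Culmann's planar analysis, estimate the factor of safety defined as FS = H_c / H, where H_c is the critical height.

FS = 1.69

H_c = (4c/γ) · sinβ cosφ / [1 − cos(β − φ)]
    = (4·30.0/19.5) · sin79.2°·cos18.2° / [1 − cos61.0°]
    = 6.154 · 0.9331 / 0.5152 = 11.15 m
FS = H_c / H = 11.15 / 6.6 = 1.689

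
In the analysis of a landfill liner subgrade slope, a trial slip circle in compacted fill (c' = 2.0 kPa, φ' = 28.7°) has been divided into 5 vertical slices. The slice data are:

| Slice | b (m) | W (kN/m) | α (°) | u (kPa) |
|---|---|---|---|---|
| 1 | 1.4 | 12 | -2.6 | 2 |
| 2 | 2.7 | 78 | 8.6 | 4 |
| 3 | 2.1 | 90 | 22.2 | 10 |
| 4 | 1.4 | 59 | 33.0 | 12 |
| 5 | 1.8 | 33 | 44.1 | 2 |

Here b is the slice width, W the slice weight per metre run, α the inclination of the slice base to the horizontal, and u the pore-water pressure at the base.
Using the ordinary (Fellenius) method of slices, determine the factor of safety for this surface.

FS = 1.22

Ordinary method of slices: FS = Σ[c'·Δl_i + (W_i cosα_i − u_i·Δl_i)·tanφ'] / Σ W_i sinα_i, with Δl_i = b_i / cosα_i.
Slice 1: Δl = 1.4/cos(-2.6°) = 1.401 m; N'_1 = 12·cos(-2.6°) − 2·1.401 = 9.2; c'Δl = 2.80; W sinα = -0.5
Slice 2: Δl = 2.7/cos8.6° = 2.731 m; N'_2 = 78·cos8.6° − 4·2.731 = 66.2; c'Δl = 5.46; W sinα = 11.7
Slice 3: Δl = 2.1/cos22.2° = 2.268 m; N'_3 = 90·cos22.2° − 10·2.268 = 60.6; c'Δl = 4.54; W sinα = 34.0
Slice 4: Δl = 1.4/cos33.0° = 1.669 m; N'_4 = 59·cos33.0° − 12·1.669 = 29.4; c'Δl = 3.34; W sinα = 32.1
Slice 5: Δl = 1.8/cos44.1° = 2.507 m; N'_5 = 33·cos44.1° − 2·2.507 = 18.7; c'Δl = 5.01; W sinα = 23.0
Σc'Δl = 21.2 kN/m; ΣN' = 184.2 kN/m; ΣW sinα = 100.2 kN/m
Resisting = 21.2 + 184.2·tan28.7° = 21.2 + 100.8 = 122.0 kN/m
FS = 122.0 / 100.2 = 1.217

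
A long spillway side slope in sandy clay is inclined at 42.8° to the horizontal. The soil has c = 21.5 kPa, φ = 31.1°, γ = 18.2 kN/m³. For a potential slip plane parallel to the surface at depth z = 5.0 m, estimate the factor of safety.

FS = 1.13

For an infinite slope with a slip plane parallel to the surface (no pore pressure): FS = [c + γz cos²β tanφ] / [γz sinβ cosβ].
γz = 18.2·5.0 = 91.00 kN/m²
Numerator = 21.5 + 91.00·cos²42.8°·tan31.1° = 21.5 + 91.00·0.5384·0.6032 = 51.053 kPa
Denominator = 91.00·sin42.8°·cos42.8° = 91.00·0.6794·0.7337 = 45.366 kPa
FS = 51.053 / 45.366 = 1.125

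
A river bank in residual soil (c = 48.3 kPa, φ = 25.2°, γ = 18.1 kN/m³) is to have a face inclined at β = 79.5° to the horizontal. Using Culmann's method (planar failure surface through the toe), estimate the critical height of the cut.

Culmann's analysis gives the critical failure plane at α_cr = (β + φ)/2 = (79.5 + 25.2)/2 = 52.4°, and the critical height
H_c = (4c/γ) · sinβ cosφ / [1 − cos(β − φ)]
    = (4·48.3/18.1) · sin79.5°·cos25.2° / [1 − cos(54.3°)]
    = 10.674 · 0.9833·0.9048 / [1 − 0.5835]
    = 10.674 · 0.8897 / 0.4165
    = 22.80 m

H_c = 22.80 m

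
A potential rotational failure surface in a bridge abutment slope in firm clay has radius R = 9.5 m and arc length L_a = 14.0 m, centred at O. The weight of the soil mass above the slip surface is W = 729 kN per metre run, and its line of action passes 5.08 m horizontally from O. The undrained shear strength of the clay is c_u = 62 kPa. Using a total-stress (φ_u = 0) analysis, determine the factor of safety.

Taking moments about the centre O, the resisting moment is provided by the undrained shear strength acting along the arc:
M_R = c_u·L_a·R = 62·14.00·9.5 = 8246.0 kN·m/m
M_D = W·d = 729·5.08 = 3703.3 kN·m/m
FS = M_R / M_D = 8246.0 / 3703.3 = 2.227

FS = 2.23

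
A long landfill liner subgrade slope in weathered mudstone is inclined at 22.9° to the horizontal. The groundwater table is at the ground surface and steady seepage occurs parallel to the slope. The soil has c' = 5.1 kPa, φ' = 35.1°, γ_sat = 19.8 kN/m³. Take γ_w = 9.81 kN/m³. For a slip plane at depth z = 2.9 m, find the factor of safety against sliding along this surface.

With seepage parallel to the slope and the water table at the surface, the effective normal stress on the slip plane uses the buoyant unit weight γ' = γ_sat − γ_w while the driving shear stress uses γ_sat:
FS = [c' + γ' z cos²β tanφ'] / [γ_sat z sinβ cosβ]
γ' = 19.8 − 9.81 = 9.99 kN/m³
Numerator = 5.1 + 9.99·2.9·cos²22.9°·tan35.1° = 5.1 + 9.99·2.9·0.8486·0.7028 = 22.378 kPa
Denominator = 19.8·2.9·sin22.9°·cos22.9° = 19.8·2.9·0.3891·0.9212 = 20.583 kPa
FS = 22.378 / 20.583 = 1.087

FS = 1.09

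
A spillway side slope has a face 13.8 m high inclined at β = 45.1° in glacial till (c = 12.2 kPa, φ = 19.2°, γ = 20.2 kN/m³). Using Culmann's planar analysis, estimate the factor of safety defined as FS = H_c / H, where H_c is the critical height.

FS = 1.17

H_c = (4c/γ) · sinβ cosφ / [1 − cos(β − φ)]
    = (4·12.2/20.2) · sin45.1°·cos19.2° / [1 − cos25.9°]
    = 2.416 · 0.6689 / 0.1004 = 16.09 m
FS = H_c / H = 16.09 / 13.8 = 1.166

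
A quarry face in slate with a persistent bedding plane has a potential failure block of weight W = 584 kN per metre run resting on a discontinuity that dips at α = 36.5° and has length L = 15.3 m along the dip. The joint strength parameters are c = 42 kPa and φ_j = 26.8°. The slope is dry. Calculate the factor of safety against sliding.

Resolving the block weight along and normal to the plane and applying the Mohr–Coulomb strength on the joint:
N' = W cosα = 584·cos36.5° = 469.5 kN/m
Driving force T = W sinα = 584·sin36.5° = 347.4 kN/m
Resisting force R = c·L + N'·tanφ_j = 42·15.3 + 469.5·tan26.8° = 642.6 + 237.1 = 879.7 kN/m
FS = R / T = 879.7 / 347.4 = 2.533

FS = 2.53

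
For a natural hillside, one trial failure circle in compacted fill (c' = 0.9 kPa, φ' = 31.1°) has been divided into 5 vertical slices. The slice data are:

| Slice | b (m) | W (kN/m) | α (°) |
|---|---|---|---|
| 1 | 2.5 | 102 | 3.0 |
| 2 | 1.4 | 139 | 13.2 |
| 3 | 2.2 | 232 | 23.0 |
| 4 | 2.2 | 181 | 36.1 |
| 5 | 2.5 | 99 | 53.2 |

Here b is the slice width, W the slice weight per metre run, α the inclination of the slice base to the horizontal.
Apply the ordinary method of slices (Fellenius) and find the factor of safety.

Ordinary method of slices: FS = Σ[c'·Δl_i + (W_i cosα_i)·tanφ'] / Σ W_i sinα_i, with Δl_i = b_i / cosα_i.
Slice 1: Δl = 2.5/cos3.0° = 2.503 m; N'_1 = 102·cos3.0° = 101.9; c'Δl = 2.25; W sinα = 5.3
Slice 2: Δl = 1.4/cos13.2° = 1.438 m; N'_2 = 139·cos13.2° = 135.3; c'Δl = 1.29; W sinα = 31.7
Slice 3: Δl = 2.2/cos23.0° = 2.390 m; N'_3 = 232·cos23.0° = 213.6; c'Δl = 2.15; W sinα = 90.6
Slice 4: Δl = 2.2/cos36.1° = 2.723 m; N'_4 = 181·cos36.1° = 146.2; c'Δl = 2.45; W sinα = 106.6
Slice 5: Δl = 2.5/cos53.2° = 4.173 m; N'_5 = 99·cos53.2° = 59.3; c'Δl = 3.76; W sinα = 79.3
Σc'Δl = 11.9 kN/m; ΣN' = 656.3 kN/m; ΣW sinα = 313.6 kN/m
Resisting = 11.9 + 656.3·tan31.1° = 11.9 + 395.9 = 407.8 kN/m
FS = 407.8 / 313.6 = 1.300

FS = 1.30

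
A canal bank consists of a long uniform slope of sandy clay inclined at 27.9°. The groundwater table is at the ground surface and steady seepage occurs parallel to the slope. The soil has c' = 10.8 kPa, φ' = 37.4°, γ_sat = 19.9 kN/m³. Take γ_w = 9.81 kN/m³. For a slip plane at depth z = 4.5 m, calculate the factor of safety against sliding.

With seepage parallel to the slope and the water table at the surface, the effective normal stress on the slip plane uses the buoyant unit weight γ' = γ_sat − γ_w while the driving shear stress uses γ_sat:
FS = [c' + γ' z cos²β tanφ'] / [γ_sat z sinβ cosβ]
γ' = 19.9 − 9.81 = 10.09 kN/m³
Numerator = 10.8 + 10.09·4.5·cos²27.9°·tan37.4° = 10.8 + 10.09·4.5·0.7810·0.7646 = 37.914 kPa
Denominator = 19.9·4.5·sin27.9°·cos27.9° = 19.9·4.5·0.4679·0.8838 = 37.033 kPa
FS = 37.914 / 37.033 = 1.024

FS = 1.02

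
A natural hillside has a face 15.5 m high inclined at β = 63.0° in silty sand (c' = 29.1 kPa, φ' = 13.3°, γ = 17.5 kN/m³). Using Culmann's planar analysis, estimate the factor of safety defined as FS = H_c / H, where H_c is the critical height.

H_c = (4c'/γ) · sinβ cosφ' / [1 − cos(β − φ')]
    = (4·29.1/17.5) · sin63.0°·cos13.3° / [1 − cos49.7°]
    = 6.651 · 0.8671 / 0.3532 = 16.33 m
FS = H_c / H = 16.33 / 15.5 = 1.053

FS = 1.05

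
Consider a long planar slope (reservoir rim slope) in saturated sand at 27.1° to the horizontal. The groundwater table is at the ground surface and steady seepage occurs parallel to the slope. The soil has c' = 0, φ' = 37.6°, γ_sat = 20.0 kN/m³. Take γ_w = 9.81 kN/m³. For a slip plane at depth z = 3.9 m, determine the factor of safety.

FS = 0.77

With seepage parallel to the slope and the water table at the surface, the effective normal stress on the slip plane uses the buoyant unit weight γ' = γ_sat − γ_w while the driving shear stress uses γ_sat:
FS = [c' + γ' z cos²β tanφ'] / [γ_sat z sinβ cosβ]
(For c' = 0 this reduces to FS = (γ'/γ_sat)·tanφ'/tanβ.)
γ' = 20.0 − 9.81 = 10.19 kN/m³
Numerator = 0.0 + 10.19·3.9·cos²27.1°·tan37.6° = 0.0 + 10.19·3.9·0.7925·0.7701 = 24.254 kPa
Denominator = 20.0·3.9·sin27.1°·cos27.1° = 20.0·3.9·0.4555·0.8902 = 31.631 kPa
FS = 24.254 / 31.631 = 0.767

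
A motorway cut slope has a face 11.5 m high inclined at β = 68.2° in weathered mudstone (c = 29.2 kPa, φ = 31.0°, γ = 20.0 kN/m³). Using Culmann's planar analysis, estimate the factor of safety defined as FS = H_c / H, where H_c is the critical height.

H_c = (4c/γ) · sinβ cosφ / [1 − cos(β − φ)]
    = (4·29.2/20.0) · sin68.2°·cos31.0° / [1 − cos37.2°]
    = 5.840 · 0.7959 / 0.2035 = 22.84 m
FS = H_c / H = 22.84 / 11.5 = 1.986

FS = 1.99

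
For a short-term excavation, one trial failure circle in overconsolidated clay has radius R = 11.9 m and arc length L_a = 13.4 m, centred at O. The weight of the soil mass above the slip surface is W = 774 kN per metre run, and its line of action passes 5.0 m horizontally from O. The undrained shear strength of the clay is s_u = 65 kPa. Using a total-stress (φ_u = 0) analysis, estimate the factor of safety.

Taking moments about the centre O, the resisting moment is provided by the undrained shear strength acting along the arc:
M_R = s_u·L_a·R = 65·13.40·11.9 = 10364.9 kN·m/m
M_D = W·d = 774·5.0 = 3870.0 kN·m/m
FS = M_R / M_D = 10364.9 / 3870.0 = 2.678

FS = 2.68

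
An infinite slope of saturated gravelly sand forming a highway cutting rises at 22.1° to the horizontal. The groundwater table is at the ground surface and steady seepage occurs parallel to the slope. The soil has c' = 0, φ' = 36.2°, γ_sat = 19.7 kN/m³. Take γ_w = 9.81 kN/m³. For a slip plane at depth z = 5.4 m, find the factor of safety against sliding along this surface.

With seepage parallel to the slope and the water table at the surface, the effective normal stress on the slip plane uses the buoyant unit weight γ' = γ_sat − γ_w while the driving shear stress uses γ_sat:
FS = [c' + γ' z cos²β tanφ'] / [γ_sat z sinβ cosβ]
(For c' = 0 this reduces to FS = (γ'/γ_sat)·tanφ'/tanβ.)
γ' = 19.7 − 9.81 = 9.89 kN/m³
Numerator = 0.0 + 9.89·5.4·cos²22.1°·tan36.2° = 0.0 + 9.89·5.4·0.8585·0.7319 = 33.555 kPa
Denominator = 19.7·5.4·sin22.1°·cos22.1° = 19.7·5.4·0.3762·0.9265 = 37.082 kPa
FS = 33.555 / 37.082 = 0.905

FS = 0.90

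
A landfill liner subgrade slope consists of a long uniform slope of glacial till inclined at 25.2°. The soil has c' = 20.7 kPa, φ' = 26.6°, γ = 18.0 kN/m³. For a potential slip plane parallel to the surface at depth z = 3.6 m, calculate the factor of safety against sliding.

For an infinite slope with a slip plane parallel to the surface (no pore pressure): FS = [c' + γz cos²β tanφ'] / [γz sinβ cosβ].
γz = 18.0·3.6 = 64.80 kN/m²
Numerator = 20.7 + 64.80·cos²25.2°·tan26.6° = 20.7 + 64.80·0.8187·0.5008 = 47.267 kPa
Denominator = 64.80·sin25.2°·cos25.2° = 64.80·0.4258·0.9048 = 24.965 kPa
FS = 47.267 / 24.965 = 1.893

FS = 1.89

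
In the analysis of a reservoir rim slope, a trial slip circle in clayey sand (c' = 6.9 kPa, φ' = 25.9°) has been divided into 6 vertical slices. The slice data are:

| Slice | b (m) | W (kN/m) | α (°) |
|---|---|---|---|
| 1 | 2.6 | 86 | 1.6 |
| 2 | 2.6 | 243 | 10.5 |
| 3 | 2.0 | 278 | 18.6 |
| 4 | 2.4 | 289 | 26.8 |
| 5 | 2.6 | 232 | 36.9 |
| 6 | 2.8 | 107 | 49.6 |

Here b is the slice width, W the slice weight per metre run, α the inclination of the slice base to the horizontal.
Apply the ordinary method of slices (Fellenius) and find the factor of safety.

FS = 1.35

Ordinary method of slices: FS = Σ[c'·Δl_i + (W_i cosα_i)·tanφ'] / Σ W_i sinα_i, with Δl_i = b_i / cosα_i.
Slice 1: Δl = 2.6/cos1.6° = 2.601 m; N'_1 = 86·cos1.6° = 86.0; c'Δl = 17.95; W sinα = 2.4
Slice 2: Δl = 2.6/cos10.5° = 2.644 m; N'_2 = 243·cos10.5° = 238.9; c'Δl = 18.25; W sinα = 44.3
Slice 3: Δl = 2.0/cos18.6° = 2.110 m; N'_3 = 278·cos18.6° = 263.5; c'Δl = 14.56; W sinα = 88.7
Slice 4: Δl = 2.4/cos26.8° = 2.689 m; N'_4 = 289·cos26.8° = 258.0; c'Δl = 18.55; W sinα = 130.3
Slice 5: Δl = 2.6/cos36.9° = 3.251 m; N'_5 = 232·cos36.9° = 185.5; c'Δl = 22.43; W sinα = 139.3
Slice 6: Δl = 2.8/cos49.6° = 4.320 m; N'_6 = 107·cos49.6° = 69.3; c'Δl = 29.81; W sinα = 81.5
Σc'Δl = 121.5 kN/m; ΣN' = 1101.2 kN/m; ΣW sinα = 486.4 kN/m
Resisting = 121.5 + 1101.2·tan25.9° = 121.5 + 534.7 = 656.3 kN/m
FS = 656.3 / 486.4 = 1.349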